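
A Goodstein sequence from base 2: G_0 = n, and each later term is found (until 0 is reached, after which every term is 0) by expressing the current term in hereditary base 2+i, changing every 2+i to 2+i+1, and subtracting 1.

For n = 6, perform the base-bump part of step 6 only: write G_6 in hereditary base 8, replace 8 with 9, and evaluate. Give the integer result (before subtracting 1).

6 —HB2→ 2^2 + 2 —bump→ 3^3 + 3 = 30 —(−1)→ 29
29 —HB3→ 3^3 + 2 —bump→ 4^4 + 2 = 258 —(−1)→ 257
257 —HB4→ 4^4 + 1 —bump→ 5^5 + 1 = 3126 —(−1)→ 3125
3125 —HB5→ 5^5 —bump→ 6^6 = 46656 —(−1)→ 46655
46655 —HB6→ 5·6^5 + 5·6^4 + 5·6^3 + 5·6^2 + 5·6 + 5 —bump→ 5·7^5 + 5·7^4 + 5·7^3 + 5·7^2 + 5·7 + 5 = 98040 —(−1)→ 98039
98039 —HB7→ 5·7^5 + 5·7^4 + 5·7^3 + 5·7^2 + 5·7 + 4 —bump→ 5·8^5 + 5·8^4 + 5·8^3 + 5·8^2 + 5·8 + 4 = 187244 —(−1)→ 187243
187243 —HB8→ 5·8^5 + 5·8^4 + 5·8^3 + 5·8^2 + 5·8 + 3 —bump→ 5·9^5 + 5·9^4 + 5·9^3 + 5·9^2 + 5·9 + 3 = 332148 —(−1)→ 332147

332148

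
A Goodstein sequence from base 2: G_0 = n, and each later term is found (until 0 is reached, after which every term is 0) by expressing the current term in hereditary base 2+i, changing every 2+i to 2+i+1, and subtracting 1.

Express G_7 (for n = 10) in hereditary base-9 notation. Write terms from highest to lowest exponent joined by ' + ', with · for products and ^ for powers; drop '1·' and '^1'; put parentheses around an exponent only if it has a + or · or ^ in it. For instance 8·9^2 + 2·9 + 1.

5·9^9 + 5·9^5 + 5·9^4 + 5·9^3 + 5·9^2 + 5·9 + 2

base 2: 10 = 2^(2 + 1) + 2; at 3: 3^(3 + 1) + 3 = 84; next = 83
base 3: 83 = 3^(3 + 1) + 2; at 4: 4^(4 + 1) + 2 = 1026; next = 1025
base 4: 1025 = 4^(4 + 1) + 1; at 5: 5^(5 + 1) + 1 = 15626; next = 15625
base 5: 15625 = 5^(5 + 1); at 6: 6^(6 + 1) = 279936; next = 279935
base 6: 279935 = 5·6^6 + 5·6^5 + 5·6^4 + 5·6^3 + 5·6^2 + 5·6 + 5; at 7: 5·7^7 + 5·7^5 + 5·7^4 + 5·7^3 + 5·7^2 + 5·7 + 5 = 4215755; next = 4215754
base 7: 4215754 = 5·7^7 + 5·7^5 + 5·7^4 + 5·7^3 + 5·7^2 + 5·7 + 4; at 8: 5·8^8 + 5·8^5 + 5·8^4 + 5·8^3 + 5·8^2 + 5·8 + 4 = 84073324; next = 84073323
base 8: 84073323 = 5·8^8 + 5·8^5 + 5·8^4 + 5·8^3 + 5·8^2 + 5·8 + 3; at 9: 5·9^9 + 5·9^5 + 5·9^4 + 5·9^3 + 5·9^2 + 5·9 + 3 = 1937434593; next = 1937434592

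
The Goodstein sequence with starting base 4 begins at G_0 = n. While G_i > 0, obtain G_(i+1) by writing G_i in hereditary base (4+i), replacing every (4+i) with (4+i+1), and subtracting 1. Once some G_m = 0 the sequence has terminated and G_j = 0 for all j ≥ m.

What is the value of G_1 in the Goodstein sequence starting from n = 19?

27

G_0 = 19. HB_4(19) = 4^2 + 3. Bump = 28. G_1 = 27.
G_1 = 27. HB_5(27) = 5^2 + 2. Bump = 38. G_2 = 37.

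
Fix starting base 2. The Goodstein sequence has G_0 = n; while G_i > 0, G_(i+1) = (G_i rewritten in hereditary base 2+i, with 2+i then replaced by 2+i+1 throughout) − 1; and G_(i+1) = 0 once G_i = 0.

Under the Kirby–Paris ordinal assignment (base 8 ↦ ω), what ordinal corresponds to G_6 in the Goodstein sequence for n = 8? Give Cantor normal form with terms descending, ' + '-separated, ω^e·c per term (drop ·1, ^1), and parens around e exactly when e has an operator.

step 0: 8 = 2^(2 + 1); sub 3 for 2: 3^(3 + 1); = 81; G_1 = 81−1 = 80
step 1: 80 = 2·3^3 + 2·3^2 + 2·3 + 2; sub 4 for 3: 2·4^4 + 2·4^2 + 2·4 + 2; = 554; G_2 = 554−1 = 553
step 2: 553 = 2·4^4 + 2·4^2 + 2·4 + 1; sub 5 for 4: 2·5^5 + 2·5^2 + 2·5 + 1; = 6311; G_3 = 6311−1 = 6310
step 3: 6310 = 2·5^5 + 2·5^2 + 2·5; sub 6 for 5: 2·6^6 + 2·6^2 + 2·6; = 93396; G_4 = 93396−1 = 93395
step 4: 93395 = 2·6^6 + 2·6^2 + 6 + 5; sub 7 for 6: 2·7^7 + 2·7^2 + 7 + 5; = 1647196; G_5 = 1647196−1 = 1647195
step 5: 1647195 = 2·7^7 + 2·7^2 + 7 + 4; sub 8 for 7: 2·8^8 + 2·8^2 + 8 + 4; = 33554572; G_6 = 33554572−1 = 33554571
step 6: 33554571 = 2·8^8 + 2·8^2 + 8 + 3; sub 9 for 8: 2·9^9 + 2·9^2 + 9 + 3; = 774841152; G_7 = 774841152−1 = 774841151

ω^ω·2 + ω^2·2 + ω + 3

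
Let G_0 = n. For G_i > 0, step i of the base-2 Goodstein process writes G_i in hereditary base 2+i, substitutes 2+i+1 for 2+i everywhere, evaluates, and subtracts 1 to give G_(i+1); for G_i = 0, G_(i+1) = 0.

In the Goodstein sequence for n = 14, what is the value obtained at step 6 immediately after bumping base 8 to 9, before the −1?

step 0: 14 = 2^(2 + 1) + 2^2 + 2; sub 3 for 2: 3^(3 + 1) + 3^3 + 3; = 111; G_1 = 111−1 = 110
step 1: 110 = 3^(3 + 1) + 3^3 + 2; sub 4 for 3: 4^(4 + 1) + 4^4 + 2; = 1282; G_2 = 1282−1 = 1281
step 2: 1281 = 4^(4 + 1) + 4^4 + 1; sub 5 for 4: 5^(5 + 1) + 5^5 + 1; = 18751; G_3 = 18751−1 = 18750
step 3: 18750 = 5^(5 + 1) + 5^5; sub 6 for 5: 6^(6 + 1) + 6^6; = 326592; G_4 = 326592−1 = 326591
step 4: 326591 = 6^(6 + 1) + 5·6^5 + 5·6^4 + 5·6^3 + 5·6^2 + 5·6 + 5; sub 7 for 6: 7^(7 + 1) + 5·7^5 + 5·7^4 + 5·7^3 + 5·7^2 + 5·7 + 5; = 5862841; G_5 = 5862841−1 = 5862840
step 5: 5862840 = 7^(7 + 1) + 5·7^5 + 5·7^4 + 5·7^3 + 5·7^2 + 5·7 + 4; sub 8 for 7: 8^(8 + 1) + 5·8^5 + 5·8^4 + 5·8^3 + 5·8^2 + 5·8 + 4; = 134404972; G_6 = 134404972−1 = 134404971
step 6: 134404971 = 8^(8 + 1) + 5·8^5 + 5·8^4 + 5·8^3 + 5·8^2 + 5·8 + 3; sub 9 for 8: 9^(9 + 1) + 5·9^5 + 5·9^4 + 5·9^3 + 5·9^2 + 5·9 + 3; = 3487116549; G_7 = 3487116549−1 = 3487116548

3487116549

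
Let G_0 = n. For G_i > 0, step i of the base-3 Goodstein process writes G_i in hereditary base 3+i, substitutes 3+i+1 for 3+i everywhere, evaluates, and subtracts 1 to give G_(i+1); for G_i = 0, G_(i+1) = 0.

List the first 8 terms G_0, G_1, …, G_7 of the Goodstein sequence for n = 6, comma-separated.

G_0 = 6. HB_3(6) = 2·3. Bump = 8. G_1 = 7.
G_1 = 7. HB_4(7) = 4 + 3. Bump = 8. G_2 = 7.
G_2 = 7. HB_5(7) = 5 + 2. Bump = 8. G_3 = 7.
G_3 = 7. HB_6(7) = 6 + 1. Bump = 8. G_4 = 7.
G_4 = 7. HB_7(7) = 7. Bump = 8. G_5 = 7.
G_5 = 7. HB_8(7) = 7. Bump = 7. G_6 = 6.
G_6 = 6. HB_9(6) = 6. Bump = 6. G_7 = 5.

6, 7, 7, 7, 7, 7, 6, 5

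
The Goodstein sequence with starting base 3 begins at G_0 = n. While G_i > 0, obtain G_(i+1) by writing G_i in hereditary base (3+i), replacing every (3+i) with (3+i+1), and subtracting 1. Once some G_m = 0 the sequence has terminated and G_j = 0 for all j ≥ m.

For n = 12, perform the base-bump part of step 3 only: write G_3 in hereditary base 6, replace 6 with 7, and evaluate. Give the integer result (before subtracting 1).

base 3: 12 = 3^2 + 3; at 4: 4^2 + 4 = 20; next = 19
base 4: 19 = 4^2 + 3; at 5: 5^2 + 3 = 28; next = 27
base 5: 27 = 5^2 + 2; at 6: 6^2 + 2 = 38; next = 37
base 6: 37 = 6^2 + 1; at 7: 7^2 + 1 = 50; next = 49

50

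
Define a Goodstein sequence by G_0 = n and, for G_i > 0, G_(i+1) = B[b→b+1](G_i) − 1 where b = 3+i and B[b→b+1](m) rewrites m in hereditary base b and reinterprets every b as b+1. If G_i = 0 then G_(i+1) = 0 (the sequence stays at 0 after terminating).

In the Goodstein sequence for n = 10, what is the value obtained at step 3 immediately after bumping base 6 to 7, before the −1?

i=0: 10 = 3^2 + 1 (b=3); 3→4: 4^2 + 1 = 17; 17−1 = 16
i=1: 16 = 4^2 (b=4); 4→5: 5^2 = 25; 25−1 = 24
i=2: 24 = 4·5 + 4 (b=5); 5→6: 4·6 + 4 = 28; 28−1 = 27
i=3: 27 = 4·6 + 3 (b=6); 6→7: 4·7 + 3 = 31; 31−1 = 30

31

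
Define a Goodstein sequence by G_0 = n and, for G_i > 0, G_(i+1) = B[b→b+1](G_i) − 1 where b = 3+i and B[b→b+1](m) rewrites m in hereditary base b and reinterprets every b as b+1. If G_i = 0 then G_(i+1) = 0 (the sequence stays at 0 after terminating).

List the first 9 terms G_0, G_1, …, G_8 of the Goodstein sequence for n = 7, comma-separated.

7, 8, 9, 9, 9, 9, 9, 9, 8

G_0 = 7. HB_3(7) = 2·3 + 1. Bump = 9. G_1 = 8.
G_1 = 8. HB_4(8) = 2·4. Bump = 10. G_2 = 9.
G_2 = 9. HB_5(9) = 5 + 4. Bump = 10. G_3 = 9.
G_3 = 9. HB_6(9) = 6 + 3. Bump = 10. G_4 = 9.
G_4 = 9. HB_7(9) = 7 + 2. Bump = 10. G_5 = 9.
G_5 = 9. HB_8(9) = 8 + 1. Bump = 10. G_6 = 9.
G_6 = 9. HB_9(9) = 9. Bump = 10. G_7 = 9.
G_7 = 9. HB_10(9) = 9. Bump = 9. G_8 = 8.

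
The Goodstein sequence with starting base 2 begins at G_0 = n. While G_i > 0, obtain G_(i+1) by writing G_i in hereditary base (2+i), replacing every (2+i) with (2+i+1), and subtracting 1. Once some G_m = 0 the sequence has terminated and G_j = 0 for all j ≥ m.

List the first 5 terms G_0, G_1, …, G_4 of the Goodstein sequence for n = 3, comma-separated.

step 0: 3 = 2 + 1; sub 3 for 2: 3 + 1; = 4; G_1 = 4−1 = 3
step 1: 3 = 3; sub 4 for 3: 4; = 4; G_2 = 4−1 = 3
step 2: 3 = 3; sub 5 for 4: 3; = 3; G_3 = 3−1 = 2
step 3: 2 = 2; sub 6 for 5: 2; = 2; G_4 = 2−1 = 1

3, 3, 3, 2, 1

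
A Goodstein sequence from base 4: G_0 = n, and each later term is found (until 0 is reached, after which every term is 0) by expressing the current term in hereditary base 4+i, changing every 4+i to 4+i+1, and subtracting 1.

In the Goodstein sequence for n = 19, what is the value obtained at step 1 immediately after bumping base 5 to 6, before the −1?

G_0=19  [base 4] 4^2 + 3  →[4↦5]→  5^2 + 3 = 28  −1 ⇒ G_1=27
G_1=27  [base 5] 5^2 + 2  →[5↦6]→  6^2 + 2 = 38  −1 ⇒ G_2=37

38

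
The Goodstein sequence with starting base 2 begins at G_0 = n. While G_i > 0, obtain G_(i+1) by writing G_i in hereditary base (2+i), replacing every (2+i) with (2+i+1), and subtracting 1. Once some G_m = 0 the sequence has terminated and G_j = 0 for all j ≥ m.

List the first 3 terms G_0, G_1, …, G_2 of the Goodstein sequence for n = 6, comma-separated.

6 —HB2→ 2^2 + 2 —bump→ 3^3 + 3 = 30 —(−1)→ 29
29 —HB3→ 3^3 + 2 —bump→ 4^4 + 2 = 258 —(−1)→ 257

6, 29, 257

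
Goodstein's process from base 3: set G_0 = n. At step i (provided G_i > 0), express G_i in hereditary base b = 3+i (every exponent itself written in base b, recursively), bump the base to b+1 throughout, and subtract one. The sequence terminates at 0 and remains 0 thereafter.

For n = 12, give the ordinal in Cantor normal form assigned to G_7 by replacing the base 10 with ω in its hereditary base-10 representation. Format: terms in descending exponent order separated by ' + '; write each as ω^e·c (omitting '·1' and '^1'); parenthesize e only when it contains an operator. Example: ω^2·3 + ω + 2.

ω·7 + 5

G_0 = 12. HB_3(12) = 3^2 + 3. Bump = 20. G_1 = 19.
G_1 = 19. HB_4(19) = 4^2 + 3. Bump = 28. G_2 = 27.
G_2 = 27. HB_5(27) = 5^2 + 2. Bump = 38. G_3 = 37.
G_3 = 37. HB_6(37) = 6^2 + 1. Bump = 50. G_4 = 49.
G_4 = 49. HB_7(49) = 7^2. Bump = 64. G_5 = 63.
G_5 = 63. HB_8(63) = 7·8 + 7. Bump = 70. G_6 = 69.
G_6 = 69. HB_9(69) = 7·9 + 6. Bump = 76. G_7 = 75.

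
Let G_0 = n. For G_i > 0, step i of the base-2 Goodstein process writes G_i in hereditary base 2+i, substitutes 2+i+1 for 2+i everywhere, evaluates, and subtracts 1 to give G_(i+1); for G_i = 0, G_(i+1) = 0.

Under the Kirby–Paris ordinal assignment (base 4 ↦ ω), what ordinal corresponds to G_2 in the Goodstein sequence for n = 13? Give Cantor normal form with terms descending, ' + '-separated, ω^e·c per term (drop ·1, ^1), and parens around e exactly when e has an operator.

base 2: 13 = 2^(2 + 1) + 2^2 + 1; at 3: 3^(3 + 1) + 3^3 + 1 = 109; next = 108
base 3: 108 = 3^(3 + 1) + 3^3; at 4: 4^(4 + 1) + 4^4 = 1280; next = 1279
base 4: 1279 = 4^(4 + 1) + 3·4^3 + 3·4^2 + 3·4 + 3; at 5: 5^(5 + 1) + 3·5^3 + 3·5^2 + 3·5 + 3 = 16093; next = 16092

ω^(ω + 1) + ω^3·3 + ω^2·3 + ω·3 + 3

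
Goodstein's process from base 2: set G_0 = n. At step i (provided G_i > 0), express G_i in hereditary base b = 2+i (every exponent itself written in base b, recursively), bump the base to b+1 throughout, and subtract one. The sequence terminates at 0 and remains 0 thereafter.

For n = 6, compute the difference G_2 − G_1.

[0] 6 ≡ 2^2 + 2 (base 2). Lift 3: 30. −1: 29.
[1] 29 ≡ 3^3 + 2 (base 3). Lift 4: 258. −1: 257.

228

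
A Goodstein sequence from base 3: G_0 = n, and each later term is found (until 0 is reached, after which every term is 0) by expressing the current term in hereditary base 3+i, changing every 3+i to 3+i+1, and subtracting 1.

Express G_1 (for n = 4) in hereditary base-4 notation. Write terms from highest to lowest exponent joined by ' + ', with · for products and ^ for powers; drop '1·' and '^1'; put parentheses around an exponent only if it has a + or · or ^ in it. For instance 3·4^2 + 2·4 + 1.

step 0: 4 = 3 + 1; sub 4 for 3: 4 + 1; = 5; G_1 = 5−1 = 4
step 1: 4 = 4; sub 5 for 4: 5; = 5; G_2 = 5−1 = 4

4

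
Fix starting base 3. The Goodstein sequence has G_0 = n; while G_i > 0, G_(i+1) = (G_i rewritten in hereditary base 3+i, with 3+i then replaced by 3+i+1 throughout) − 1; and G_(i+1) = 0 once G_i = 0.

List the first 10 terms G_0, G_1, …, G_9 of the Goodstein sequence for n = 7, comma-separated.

i=0: 7 = 2·3 + 1 (b=3); 3→4: 2·4 + 1 = 9; 9−1 = 8
i=1: 8 = 2·4 (b=4); 4→5: 2·5 = 10; 10−1 = 9
i=2: 9 = 5 + 4 (b=5); 5→6: 6 + 4 = 10; 10−1 = 9
i=3: 9 = 6 + 3 (b=6); 6→7: 7 + 3 = 10; 10−1 = 9
i=4: 9 = 7 + 2 (b=7); 7→8: 8 + 2 = 10; 10−1 = 9
i=5: 9 = 8 + 1 (b=8); 8→9: 9 + 1 = 10; 10−1 = 9
i=6: 9 = 9 (b=9); 9→10: 10 = 10; 10−1 = 9
i=7: 9 = 9 (b=10); 10→11: 9 = 9; 9−1 = 8
i=8: 8 = 8 (b=11); 11→12: 8 = 8; 8−1 = 7

7, 8, 9, 9, 9, 9, 9, 9, 8, 7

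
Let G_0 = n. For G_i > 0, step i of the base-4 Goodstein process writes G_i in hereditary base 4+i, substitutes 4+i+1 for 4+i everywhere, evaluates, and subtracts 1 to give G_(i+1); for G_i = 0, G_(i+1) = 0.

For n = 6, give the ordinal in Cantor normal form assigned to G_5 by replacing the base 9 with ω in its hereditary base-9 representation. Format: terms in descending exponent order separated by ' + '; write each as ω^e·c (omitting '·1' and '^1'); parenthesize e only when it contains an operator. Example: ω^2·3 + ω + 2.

4

[0] 6 ≡ 4 + 2 (base 4). Lift 5: 7. −1: 6.
[1] 6 ≡ 5 + 1 (base 5). Lift 6: 7. −1: 6.
[2] 6 ≡ 6 (base 6). Lift 7: 7. −1: 6.
[3] 6 ≡ 6 (base 7). Lift 8: 6. −1: 5.
[4] 5 ≡ 5 (base 8). Lift 9: 5. −1: 4.
[5] 4 ≡ 4 (base 9). Lift 10: 4. −1: 3.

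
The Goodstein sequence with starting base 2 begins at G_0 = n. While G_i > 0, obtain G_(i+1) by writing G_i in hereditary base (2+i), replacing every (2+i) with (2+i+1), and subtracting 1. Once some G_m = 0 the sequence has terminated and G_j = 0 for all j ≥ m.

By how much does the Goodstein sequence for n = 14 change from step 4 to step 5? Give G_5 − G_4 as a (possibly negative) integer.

5536249

14 —HB2→ 2^(2 + 1) + 2^2 + 2 —bump→ 3^(3 + 1) + 3^3 + 3 = 111 —(−1)→ 110
110 —HB3→ 3^(3 + 1) + 3^3 + 2 —bump→ 4^(4 + 1) + 4^4 + 2 = 1282 —(−1)→ 1281
1281 —HB4→ 4^(4 + 1) + 4^4 + 1 —bump→ 5^(5 + 1) + 5^5 + 1 = 18751 —(−1)→ 18750
18750 —HB5→ 5^(5 + 1) + 5^5 —bump→ 6^(6 + 1) + 6^6 = 326592 —(−1)→ 326591
326591 —HB6→ 6^(6 + 1) + 5·6^5 + 5·6^4 + 5·6^3 + 5·6^2 + 5·6 + 5 —bump→ 7^(7 + 1) + 5·7^5 + 5·7^4 + 5·7^3 + 5·7^2 + 5·7 + 5 = 5862841 —(−1)→ 5862840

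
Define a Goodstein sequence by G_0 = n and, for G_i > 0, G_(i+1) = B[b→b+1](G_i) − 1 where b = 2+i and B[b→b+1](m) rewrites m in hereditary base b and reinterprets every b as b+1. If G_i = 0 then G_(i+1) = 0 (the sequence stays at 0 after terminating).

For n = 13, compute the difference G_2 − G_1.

step 0: 13 = 2^(2 + 1) + 2^2 + 1; sub 3 for 2: 3^(3 + 1) + 3^3 + 1; = 109; G_1 = 109−1 = 108
step 1: 108 = 3^(3 + 1) + 3^3; sub 4 for 3: 4^(4 + 1) + 4^4; = 1280; G_2 = 1280−1 = 1279

1171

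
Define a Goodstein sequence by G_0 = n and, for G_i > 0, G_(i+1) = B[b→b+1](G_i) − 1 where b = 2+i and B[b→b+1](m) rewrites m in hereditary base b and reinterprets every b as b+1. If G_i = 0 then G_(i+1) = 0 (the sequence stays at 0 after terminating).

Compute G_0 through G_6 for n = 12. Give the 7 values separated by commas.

i=0: 12 = 2^(2 + 1) + 2^2 (b=2); 2→3: 3^(3 + 1) + 3^3 = 108; 108−1 = 107
i=1: 107 = 3^(3 + 1) + 2·3^2 + 2·3 + 2 (b=3); 3→4: 4^(4 + 1) + 2·4^2 + 2·4 + 2 = 1066; 1066−1 = 1065
i=2: 1065 = 4^(4 + 1) + 2·4^2 + 2·4 + 1 (b=4); 4→5: 5^(5 + 1) + 2·5^2 + 2·5 + 1 = 15686; 15686−1 = 15685
i=3: 15685 = 5^(5 + 1) + 2·5^2 + 2·5 (b=5); 5→6: 6^(6 + 1) + 2·6^2 + 2·6 = 280020; 280020−1 = 280019
i=4: 280019 = 6^(6 + 1) + 2·6^2 + 6 + 5 (b=6); 6→7: 7^(7 + 1) + 2·7^2 + 7 + 5 = 5764911; 5764911−1 = 5764910
i=5: 5764910 = 7^(7 + 1) + 2·7^2 + 7 + 4 (b=7); 7→8: 8^(8 + 1) + 2·8^2 + 8 + 4 = 134217868; 134217868−1 = 134217867

12, 107, 1065, 15685, 280019, 5764910, 134217867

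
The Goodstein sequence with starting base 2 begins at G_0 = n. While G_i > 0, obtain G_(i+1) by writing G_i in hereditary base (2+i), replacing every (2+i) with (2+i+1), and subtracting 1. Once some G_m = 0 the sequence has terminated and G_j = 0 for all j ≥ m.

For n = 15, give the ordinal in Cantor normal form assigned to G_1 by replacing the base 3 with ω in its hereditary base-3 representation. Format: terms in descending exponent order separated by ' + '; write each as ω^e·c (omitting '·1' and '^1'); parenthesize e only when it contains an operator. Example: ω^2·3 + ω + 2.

[0] 15 ≡ 2^(2 + 1) + 2^2 + 2 + 1 (base 2). Lift 3: 112. −1: 111.
[1] 111 ≡ 3^(3 + 1) + 3^3 + 3 (base 3). Lift 4: 1284. −1: 1283.

ω^(ω + 1) + ω^ω + ω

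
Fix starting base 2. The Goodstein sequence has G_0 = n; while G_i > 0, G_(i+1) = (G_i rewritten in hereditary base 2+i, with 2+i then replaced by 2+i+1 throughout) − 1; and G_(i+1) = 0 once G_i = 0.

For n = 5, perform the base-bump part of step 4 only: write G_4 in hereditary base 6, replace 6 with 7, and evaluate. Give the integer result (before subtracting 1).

1198

[0] 5 ≡ 2^2 + 1 (base 2). Lift 3: 28. −1: 27.
[1] 27 ≡ 3^3 (base 3). Lift 4: 256. −1: 255.
[2] 255 ≡ 3·4^3 + 3·4^2 + 3·4 + 3 (base 4). Lift 5: 468. −1: 467.
[3] 467 ≡ 3·5^3 + 3·5^2 + 3·5 + 2 (base 5). Lift 6: 776. −1: 775.
[4] 775 ≡ 3·6^3 + 3·6^2 + 3·6 + 1 (base 6). Lift 7: 1198. −1: 1197.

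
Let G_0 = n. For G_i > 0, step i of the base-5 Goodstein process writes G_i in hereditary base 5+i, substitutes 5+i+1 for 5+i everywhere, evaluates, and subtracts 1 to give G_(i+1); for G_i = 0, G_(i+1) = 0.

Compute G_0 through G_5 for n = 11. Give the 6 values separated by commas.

i=0: 11 = 2·5 + 1 (b=5); 5→6: 2·6 + 1 = 13; 13−1 = 12
i=1: 12 = 2·6 (b=6); 6→7: 2·7 = 14; 14−1 = 13
i=2: 13 = 7 + 6 (b=7); 7→8: 8 + 6 = 14; 14−1 = 13
i=3: 13 = 8 + 5 (b=8); 8→9: 9 + 5 = 14; 14−1 = 13
i=4: 13 = 9 + 4 (b=9); 9→10: 10 + 4 = 14; 14−1 = 13

11, 12, 13, 13, 13, 13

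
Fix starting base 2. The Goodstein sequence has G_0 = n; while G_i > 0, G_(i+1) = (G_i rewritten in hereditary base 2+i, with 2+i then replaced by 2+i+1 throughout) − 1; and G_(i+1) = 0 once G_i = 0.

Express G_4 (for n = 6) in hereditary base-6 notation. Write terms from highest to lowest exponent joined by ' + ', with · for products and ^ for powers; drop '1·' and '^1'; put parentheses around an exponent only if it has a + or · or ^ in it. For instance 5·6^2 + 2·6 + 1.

5·6^5 + 5·6^4 + 5·6^3 + 5·6^2 + 5·6 + 5

G_0 = 6. HB_2(6) = 2^2 + 2. Bump = 30. G_1 = 29.
G_1 = 29. HB_3(29) = 3^3 + 2. Bump = 258. G_2 = 257.
G_2 = 257. HB_4(257) = 4^4 + 1. Bump = 3126. G_3 = 3125.
G_3 = 3125. HB_5(3125) = 5^5. Bump = 46656. G_4 = 46655.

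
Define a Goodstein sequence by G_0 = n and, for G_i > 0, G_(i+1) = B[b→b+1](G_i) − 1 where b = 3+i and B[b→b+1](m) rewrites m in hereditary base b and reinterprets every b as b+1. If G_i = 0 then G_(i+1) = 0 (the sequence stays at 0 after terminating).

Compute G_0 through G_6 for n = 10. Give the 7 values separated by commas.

G_0=10  [base 3] 3^2 + 1  →[3↦4]→  4^2 + 1 = 17  −1 ⇒ G_1=16
G_1=16  [base 4] 4^2  →[4↦5]→  5^2 = 25  −1 ⇒ G_2=24
G_2=24  [base 5] 4·5 + 4  →[5↦6]→  4·6 + 4 = 28  −1 ⇒ G_3=27
G_3=27  [base 6] 4·6 + 3  →[6↦7]→  4·7 + 3 = 31  −1 ⇒ G_4=30
G_4=30  [base 7] 4·7 + 2  →[7↦8]→  4·8 + 2 = 34  −1 ⇒ G_5=33
G_5=33  [base 8] 4·8 + 1  →[8↦9]→  4·9 + 1 = 37  −1 ⇒ G_6=36

10, 16, 24, 27, 30, 33, 36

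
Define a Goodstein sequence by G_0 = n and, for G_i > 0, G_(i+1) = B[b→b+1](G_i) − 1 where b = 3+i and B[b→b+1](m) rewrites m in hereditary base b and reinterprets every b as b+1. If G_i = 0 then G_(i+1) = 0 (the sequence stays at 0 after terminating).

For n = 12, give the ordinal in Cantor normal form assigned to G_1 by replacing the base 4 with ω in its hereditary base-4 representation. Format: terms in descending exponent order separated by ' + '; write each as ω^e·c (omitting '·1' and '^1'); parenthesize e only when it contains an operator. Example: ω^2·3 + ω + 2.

G_0 = 12. HB_3(12) = 3^2 + 3. Bump = 20. G_1 = 19.
G_1 = 19. HB_4(19) = 4^2 + 3. Bump = 28. G_2 = 27.

ω^2 + 3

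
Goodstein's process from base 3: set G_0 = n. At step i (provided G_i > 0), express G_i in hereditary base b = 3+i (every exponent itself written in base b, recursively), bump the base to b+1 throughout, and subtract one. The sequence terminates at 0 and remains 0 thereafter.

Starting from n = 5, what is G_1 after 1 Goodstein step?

[0] 5 ≡ 3 + 2 (base 3). Lift 4: 6. −1: 5.
[1] 5 ≡ 4 + 1 (base 4). Lift 5: 6. −1: 5.

5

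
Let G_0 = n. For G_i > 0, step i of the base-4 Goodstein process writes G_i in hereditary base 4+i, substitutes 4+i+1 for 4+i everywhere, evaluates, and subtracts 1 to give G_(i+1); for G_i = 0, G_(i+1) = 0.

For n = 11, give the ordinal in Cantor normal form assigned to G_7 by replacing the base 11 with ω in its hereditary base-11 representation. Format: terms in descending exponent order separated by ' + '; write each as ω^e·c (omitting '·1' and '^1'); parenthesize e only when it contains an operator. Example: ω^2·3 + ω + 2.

ω + 4

G_0 = 11. HB_4(11) = 2·4 + 3. Bump = 13. G_1 = 12.
G_1 = 12. HB_5(12) = 2·5 + 2. Bump = 14. G_2 = 13.
G_2 = 13. HB_6(13) = 2·6 + 1. Bump = 15. G_3 = 14.
G_3 = 14. HB_7(14) = 2·7. Bump = 16. G_4 = 15.
G_4 = 15. HB_8(15) = 8 + 7. Bump = 16. G_5 = 15.
G_5 = 15. HB_9(15) = 9 + 6. Bump = 16. G_6 = 15.
G_6 = 15. HB_10(15) = 10 + 5. Bump = 16. G_7 = 15.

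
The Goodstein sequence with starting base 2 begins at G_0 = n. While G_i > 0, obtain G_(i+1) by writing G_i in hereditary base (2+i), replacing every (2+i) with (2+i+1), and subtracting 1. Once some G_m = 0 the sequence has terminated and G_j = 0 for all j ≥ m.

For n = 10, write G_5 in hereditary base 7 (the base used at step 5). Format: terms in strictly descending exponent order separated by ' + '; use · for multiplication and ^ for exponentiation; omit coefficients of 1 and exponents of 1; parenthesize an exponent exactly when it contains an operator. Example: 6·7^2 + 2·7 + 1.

5·7^7 + 5·7^5 + 5·7^4 + 5·7^3 + 5·7^2 + 5·7 + 4

G_0=10  [base 2] 2^(2 + 1) + 2  →[2↦3]→  3^(3 + 1) + 3 = 84  −1 ⇒ G_1=83
G_1=83  [base 3] 3^(3 + 1) + 2  →[3↦4]→  4^(4 + 1) + 2 = 1026  −1 ⇒ G_2=1025
G_2=1025  [base 4] 4^(4 + 1) + 1  →[4↦5]→  5^(5 + 1) + 1 = 15626  −1 ⇒ G_3=15625
G_3=15625  [base 5] 5^(5 + 1)  →[5↦6]→  6^(6 + 1) = 279936  −1 ⇒ G_4=279935
G_4=279935  [base 6] 5·6^6 + 5·6^5 + 5·6^4 + 5·6^3 + 5·6^2 + 5·6 + 5  →[6↦7]→  5·7^7 + 5·7^5 + 5·7^4 + 5·7^3 + 5·7^2 + 5·7 + 5 = 4215755  −1 ⇒ G_5=4215754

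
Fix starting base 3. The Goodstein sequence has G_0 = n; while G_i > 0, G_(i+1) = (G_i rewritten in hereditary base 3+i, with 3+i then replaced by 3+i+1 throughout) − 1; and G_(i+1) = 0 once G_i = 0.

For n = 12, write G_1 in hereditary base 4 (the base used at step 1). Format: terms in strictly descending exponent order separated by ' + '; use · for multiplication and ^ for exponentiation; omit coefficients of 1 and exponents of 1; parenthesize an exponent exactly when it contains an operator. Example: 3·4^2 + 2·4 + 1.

4^2 + 3

base 3: 12 = 3^2 + 3; at 4: 4^2 + 4 = 20; next = 19
base 4: 19 = 4^2 + 3; at 5: 5^2 + 3 = 28; next = 27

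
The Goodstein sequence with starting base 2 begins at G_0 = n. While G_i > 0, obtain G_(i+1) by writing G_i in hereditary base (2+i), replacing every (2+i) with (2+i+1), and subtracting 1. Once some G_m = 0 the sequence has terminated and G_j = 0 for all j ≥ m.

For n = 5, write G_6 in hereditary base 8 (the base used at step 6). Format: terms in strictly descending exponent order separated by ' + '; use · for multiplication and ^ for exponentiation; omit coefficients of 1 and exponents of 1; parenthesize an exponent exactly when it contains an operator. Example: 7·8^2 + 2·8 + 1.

3·8^3 + 3·8^2 + 2·8 + 7

G_0 = 5. HB_2(5) = 2^2 + 1. Bump = 28. G_1 = 27.
G_1 = 27. HB_3(27) = 3^3. Bump = 256. G_2 = 255.
G_2 = 255. HB_4(255) = 3·4^3 + 3·4^2 + 3·4 + 3. Bump = 468. G_3 = 467.
G_3 = 467. HB_5(467) = 3·5^3 + 3·5^2 + 3·5 + 2. Bump = 776. G_4 = 775.
G_4 = 775. HB_6(775) = 3·6^3 + 3·6^2 + 3·6 + 1. Bump = 1198. G_5 = 1197.
G_5 = 1197. HB_7(1197) = 3·7^3 + 3·7^2 + 3·7. Bump = 1752. G_6 = 1751.
G_6 = 1751. HB_8(1751) = 3·8^3 + 3·8^2 + 2·8 + 7. Bump = 2455. G_7 = 2454.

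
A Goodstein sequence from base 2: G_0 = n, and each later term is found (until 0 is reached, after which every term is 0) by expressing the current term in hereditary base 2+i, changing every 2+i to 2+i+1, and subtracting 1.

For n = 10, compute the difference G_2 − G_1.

942

G_0 = 10. HB_2(10) = 2^(2 + 1) + 2. Bump = 84. G_1 = 83.
G_1 = 83. HB_3(83) = 3^(3 + 1) + 2. Bump = 1026. G_2 = 1025.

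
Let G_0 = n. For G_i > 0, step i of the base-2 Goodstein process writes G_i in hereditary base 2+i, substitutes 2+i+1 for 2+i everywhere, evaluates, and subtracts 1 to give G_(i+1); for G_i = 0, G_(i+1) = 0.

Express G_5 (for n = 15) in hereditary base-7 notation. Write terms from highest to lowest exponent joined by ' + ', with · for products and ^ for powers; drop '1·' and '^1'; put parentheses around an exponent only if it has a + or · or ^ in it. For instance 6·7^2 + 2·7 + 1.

7^(7 + 1) + 7^7

i=0: 15 = 2^(2 + 1) + 2^2 + 2 + 1 (b=2); 2→3: 3^(3 + 1) + 3^3 + 3 + 1 = 112; 112−1 = 111
i=1: 111 = 3^(3 + 1) + 3^3 + 3 (b=3); 3→4: 4^(4 + 1) + 4^4 + 4 = 1284; 1284−1 = 1283
i=2: 1283 = 4^(4 + 1) + 4^4 + 3 (b=4); 4→5: 5^(5 + 1) + 5^5 + 3 = 18753; 18753−1 = 18752
i=3: 18752 = 5^(5 + 1) + 5^5 + 2 (b=5); 5→6: 6^(6 + 1) + 6^6 + 2 = 326594; 326594−1 = 326593
i=4: 326593 = 6^(6 + 1) + 6^6 + 1 (b=6); 6→7: 7^(7 + 1) + 7^7 + 1 = 6588345; 6588345−1 = 6588344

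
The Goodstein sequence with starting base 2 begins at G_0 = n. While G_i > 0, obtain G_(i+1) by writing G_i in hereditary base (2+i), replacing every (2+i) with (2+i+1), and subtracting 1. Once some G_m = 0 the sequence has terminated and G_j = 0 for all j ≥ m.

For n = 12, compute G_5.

5764910

12 —HB2→ 2^(2 + 1) + 2^2 —bump→ 3^(3 + 1) + 3^3 = 108 —(−1)→ 107
107 —HB3→ 3^(3 + 1) + 2·3^2 + 2·3 + 2 —bump→ 4^(4 + 1) + 2·4^2 + 2·4 + 2 = 1066 —(−1)→ 1065
1065 —HB4→ 4^(4 + 1) + 2·4^2 + 2·4 + 1 —bump→ 5^(5 + 1) + 2·5^2 + 2·5 + 1 = 15686 —(−1)→ 15685
15685 —HB5→ 5^(5 + 1) + 2·5^2 + 2·5 —bump→ 6^(6 + 1) + 2·6^2 + 2·6 = 280020 —(−1)→ 280019
280019 —HB6→ 6^(6 + 1) + 2·6^2 + 6 + 5 —bump→ 7^(7 + 1) + 2·7^2 + 7 + 5 = 5764911 —(−1)→ 5764910
5764910 —HB7→ 7^(7 + 1) + 2·7^2 + 7 + 4 —bump→ 8^(8 + 1) + 2·8^2 + 8 + 4 = 134217868 —(−1)→ 134217867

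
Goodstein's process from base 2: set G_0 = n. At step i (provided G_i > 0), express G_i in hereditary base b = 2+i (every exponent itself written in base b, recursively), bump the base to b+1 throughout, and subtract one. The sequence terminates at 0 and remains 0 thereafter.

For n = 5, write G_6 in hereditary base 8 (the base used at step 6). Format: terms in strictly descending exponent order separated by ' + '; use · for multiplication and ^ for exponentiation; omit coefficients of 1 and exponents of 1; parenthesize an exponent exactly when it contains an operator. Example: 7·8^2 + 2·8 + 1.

3·8^3 + 3·8^2 + 2·8 + 7

base 2: 5 = 2^2 + 1; at 3: 3^3 + 1 = 28; next = 27
base 3: 27 = 3^3; at 4: 4^4 = 256; next = 255
base 4: 255 = 3·4^3 + 3·4^2 + 3·4 + 3; at 5: 3·5^3 + 3·5^2 + 3·5 + 3 = 468; next = 467
base 5: 467 = 3·5^3 + 3·5^2 + 3·5 + 2; at 6: 3·6^3 + 3·6^2 + 3·6 + 2 = 776; next = 775
base 6: 775 = 3·6^3 + 3·6^2 + 3·6 + 1; at 7: 3·7^3 + 3·7^2 + 3·7 + 1 = 1198; next = 1197
base 7: 1197 = 3·7^3 + 3·7^2 + 3·7; at 8: 3·8^3 + 3·8^2 + 3·8 = 1752; next = 1751
base 8: 1751 = 3·8^3 + 3·8^2 + 2·8 + 7; at 9: 3·9^3 + 3·9^2 + 2·9 + 7 = 2455; next = 2454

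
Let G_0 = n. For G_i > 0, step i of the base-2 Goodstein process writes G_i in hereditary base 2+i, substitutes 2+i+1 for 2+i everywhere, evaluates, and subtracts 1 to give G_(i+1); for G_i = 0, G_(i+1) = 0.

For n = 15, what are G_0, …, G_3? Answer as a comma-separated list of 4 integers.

step 0: 15 = 2^(2 + 1) + 2^2 + 2 + 1; sub 3 for 2: 3^(3 + 1) + 3^3 + 3 + 1; = 112; G_1 = 112−1 = 111
step 1: 111 = 3^(3 + 1) + 3^3 + 3; sub 4 for 3: 4^(4 + 1) + 4^4 + 4; = 1284; G_2 = 1284−1 = 1283
step 2: 1283 = 4^(4 + 1) + 4^4 + 3; sub 5 for 4: 5^(5 + 1) + 5^5 + 3; = 18753; G_3 = 18753−1 = 18752

15, 111, 1283, 18752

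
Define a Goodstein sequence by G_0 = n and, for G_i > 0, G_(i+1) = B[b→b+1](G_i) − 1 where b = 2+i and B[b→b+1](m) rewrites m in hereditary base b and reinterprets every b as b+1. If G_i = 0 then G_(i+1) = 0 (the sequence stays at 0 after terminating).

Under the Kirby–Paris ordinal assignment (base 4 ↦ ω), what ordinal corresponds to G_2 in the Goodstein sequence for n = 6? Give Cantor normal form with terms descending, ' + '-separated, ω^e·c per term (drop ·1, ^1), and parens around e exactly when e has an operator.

ω^ω + 1

6 —HB2→ 2^2 + 2 —bump→ 3^3 + 3 = 30 —(−1)→ 29
29 —HB3→ 3^3 + 2 —bump→ 4^4 + 2 = 258 —(−1)→ 257
257 —HB4→ 4^4 + 1 —bump→ 5^5 + 1 = 3126 —(−1)→ 3125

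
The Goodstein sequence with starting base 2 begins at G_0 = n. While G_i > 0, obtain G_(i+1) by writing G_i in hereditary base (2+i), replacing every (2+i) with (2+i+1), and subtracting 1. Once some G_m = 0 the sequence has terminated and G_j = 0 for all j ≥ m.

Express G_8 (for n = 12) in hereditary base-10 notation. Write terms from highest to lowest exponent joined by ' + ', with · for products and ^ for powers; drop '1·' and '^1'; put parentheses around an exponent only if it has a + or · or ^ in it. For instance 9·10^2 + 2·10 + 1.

base 2: 12 = 2^(2 + 1) + 2^2; at 3: 3^(3 + 1) + 3^3 = 108; next = 107
base 3: 107 = 3^(3 + 1) + 2·3^2 + 2·3 + 2; at 4: 4^(4 + 1) + 2·4^2 + 2·4 + 2 = 1066; next = 1065
base 4: 1065 = 4^(4 + 1) + 2·4^2 + 2·4 + 1; at 5: 5^(5 + 1) + 2·5^2 + 2·5 + 1 = 15686; next = 15685
base 5: 15685 = 5^(5 + 1) + 2·5^2 + 2·5; at 6: 6^(6 + 1) + 2·6^2 + 2·6 = 280020; next = 280019
base 6: 280019 = 6^(6 + 1) + 2·6^2 + 6 + 5; at 7: 7^(7 + 1) + 2·7^2 + 7 + 5 = 5764911; next = 5764910
base 7: 5764910 = 7^(7 + 1) + 2·7^2 + 7 + 4; at 8: 8^(8 + 1) + 2·8^2 + 8 + 4 = 134217868; next = 134217867
base 8: 134217867 = 8^(8 + 1) + 2·8^2 + 8 + 3; at 9: 9^(9 + 1) + 2·9^2 + 9 + 3 = 3486784575; next = 3486784574
base 9: 3486784574 = 9^(9 + 1) + 2·9^2 + 9 + 2; at 10: 10^(10 + 1) + 2·10^2 + 10 + 2 = 100000000212; next = 100000000211

10^(10 + 1) + 2·10^2 + 10 + 1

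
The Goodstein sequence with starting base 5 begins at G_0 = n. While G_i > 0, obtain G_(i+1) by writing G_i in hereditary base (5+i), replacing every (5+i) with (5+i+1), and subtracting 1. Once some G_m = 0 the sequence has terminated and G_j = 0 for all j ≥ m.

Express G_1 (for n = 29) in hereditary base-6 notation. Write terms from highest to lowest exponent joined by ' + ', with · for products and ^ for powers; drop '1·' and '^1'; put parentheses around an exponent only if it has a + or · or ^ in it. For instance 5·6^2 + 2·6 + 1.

6^2 + 3

i=0: 29 = 5^2 + 4 (b=5); 5→6: 6^2 + 4 = 40; 40−1 = 39
i=1: 39 = 6^2 + 3 (b=6); 6→7: 7^2 + 3 = 52; 52−1 = 51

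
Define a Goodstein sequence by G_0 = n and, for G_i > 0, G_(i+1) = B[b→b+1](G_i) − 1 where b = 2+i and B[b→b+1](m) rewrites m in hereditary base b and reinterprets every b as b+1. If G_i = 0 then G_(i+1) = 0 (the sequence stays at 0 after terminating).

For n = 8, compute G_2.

(0) 8|_2 = 2^(2 + 1) ↦ 3^(3 + 1)|_3 = 81 ⇒ 80
(1) 80|_3 = 2·3^3 + 2·3^2 + 2·3 + 2 ↦ 2·4^4 + 2·4^2 + 2·4 + 2|_4 = 554 ⇒ 553
(2) 553|_4 = 2·4^4 + 2·4^2 + 2·4 + 1 ↦ 2·5^5 + 2·5^2 + 2·5 + 1|_5 = 6311 ⇒ 6310

553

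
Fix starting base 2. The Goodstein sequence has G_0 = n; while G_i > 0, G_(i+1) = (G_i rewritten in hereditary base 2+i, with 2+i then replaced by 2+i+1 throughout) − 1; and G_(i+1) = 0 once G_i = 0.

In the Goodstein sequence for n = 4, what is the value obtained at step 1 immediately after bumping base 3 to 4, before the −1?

42

G_0=4  [base 2] 2^2  →[2↦3]→  3^3 = 27  −1 ⇒ G_1=26
G_1=26  [base 3] 2·3^2 + 2·3 + 2  →[3↦4]→  2·4^2 + 2·4 + 2 = 42  −1 ⇒ G_2=41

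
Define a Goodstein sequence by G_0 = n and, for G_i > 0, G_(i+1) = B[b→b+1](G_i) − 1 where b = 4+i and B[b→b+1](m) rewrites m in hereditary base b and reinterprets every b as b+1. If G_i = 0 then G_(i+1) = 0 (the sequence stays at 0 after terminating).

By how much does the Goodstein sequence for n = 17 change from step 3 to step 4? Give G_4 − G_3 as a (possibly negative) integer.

G_0 = 17. HB_4(17) = 4^2 + 1. Bump = 26. G_1 = 25.
G_1 = 25. HB_5(25) = 5^2. Bump = 36. G_2 = 35.
G_2 = 35. HB_6(35) = 5·6 + 5. Bump = 40. G_3 = 39.
G_3 = 39. HB_7(39) = 5·7 + 4. Bump = 44. G_4 = 43.

4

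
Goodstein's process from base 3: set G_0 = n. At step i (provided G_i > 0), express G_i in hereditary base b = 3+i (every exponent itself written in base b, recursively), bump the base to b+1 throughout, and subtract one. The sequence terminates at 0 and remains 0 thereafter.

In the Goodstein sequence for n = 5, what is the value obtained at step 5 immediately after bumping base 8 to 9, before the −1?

G_0 = 5. HB_3(5) = 3 + 2. Bump = 6. G_1 = 5.
G_1 = 5. HB_4(5) = 4 + 1. Bump = 6. G_2 = 5.
G_2 = 5. HB_5(5) = 5. Bump = 6. G_3 = 5.
G_3 = 5. HB_6(5) = 5. Bump = 5. G_4 = 4.
G_4 = 4. HB_7(4) = 4. Bump = 4. G_5 = 3.
G_5 = 3. HB_8(3) = 3. Bump = 3. G_6 = 2.

3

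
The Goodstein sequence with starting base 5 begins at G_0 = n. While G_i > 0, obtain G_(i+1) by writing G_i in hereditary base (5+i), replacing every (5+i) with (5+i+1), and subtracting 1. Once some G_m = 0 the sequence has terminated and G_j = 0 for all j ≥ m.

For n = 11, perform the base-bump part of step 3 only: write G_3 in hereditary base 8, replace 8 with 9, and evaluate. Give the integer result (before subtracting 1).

G_0=11  [base 5] 2·5 + 1  →[5↦6]→  2·6 + 1 = 13  −1 ⇒ G_1=12
G_1=12  [base 6] 2·6  →[6↦7]→  2·7 = 14  −1 ⇒ G_2=13
G_2=13  [base 7] 7 + 6  →[7↦8]→  8 + 6 = 14  −1 ⇒ G_3=13
G_3=13  [base 8] 8 + 5  →[8↦9]→  9 + 5 = 14  −1 ⇒ G_4=13

14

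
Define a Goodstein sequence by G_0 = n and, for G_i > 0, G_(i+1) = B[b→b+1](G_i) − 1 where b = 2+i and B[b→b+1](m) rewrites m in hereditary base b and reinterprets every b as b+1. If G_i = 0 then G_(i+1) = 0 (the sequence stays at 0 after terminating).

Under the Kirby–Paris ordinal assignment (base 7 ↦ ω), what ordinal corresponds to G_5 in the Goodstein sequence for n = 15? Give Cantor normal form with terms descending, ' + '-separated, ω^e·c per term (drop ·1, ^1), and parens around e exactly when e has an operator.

ω^(ω + 1) + ω^ω

i=0: 15 = 2^(2 + 1) + 2^2 + 2 + 1 (b=2); 2→3: 3^(3 + 1) + 3^3 + 3 + 1 = 112; 112−1 = 111
i=1: 111 = 3^(3 + 1) + 3^3 + 3 (b=3); 3→4: 4^(4 + 1) + 4^4 + 4 = 1284; 1284−1 = 1283
i=2: 1283 = 4^(4 + 1) + 4^4 + 3 (b=4); 4→5: 5^(5 + 1) + 5^5 + 3 = 18753; 18753−1 = 18752
i=3: 18752 = 5^(5 + 1) + 5^5 + 2 (b=5); 5→6: 6^(6 + 1) + 6^6 + 2 = 326594; 326594−1 = 326593
i=4: 326593 = 6^(6 + 1) + 6^6 + 1 (b=6); 6→7: 7^(7 + 1) + 7^7 + 1 = 6588345; 6588345−1 = 6588344
i=5: 6588344 = 7^(7 + 1) + 7^7 (b=7); 7→8: 8^(8 + 1) + 8^8 = 150994944; 150994944−1 = 150994943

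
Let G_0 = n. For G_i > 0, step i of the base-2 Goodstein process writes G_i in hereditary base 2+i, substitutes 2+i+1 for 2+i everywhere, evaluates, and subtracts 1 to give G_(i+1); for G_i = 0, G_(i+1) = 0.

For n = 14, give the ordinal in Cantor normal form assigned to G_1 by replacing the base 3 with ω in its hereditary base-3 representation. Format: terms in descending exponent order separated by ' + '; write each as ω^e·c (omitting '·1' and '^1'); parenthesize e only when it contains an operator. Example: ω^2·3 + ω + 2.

G_0=14  [base 2] 2^(2 + 1) + 2^2 + 2  →[2↦3]→  3^(3 + 1) + 3^3 + 3 = 111  −1 ⇒ G_1=110
G_1=110  [base 3] 3^(3 + 1) + 3^3 + 2  →[3↦4]→  4^(4 + 1) + 4^4 + 2 = 1282  −1 ⇒ G_2=1281

ω^(ω + 1) + ω^ω + 2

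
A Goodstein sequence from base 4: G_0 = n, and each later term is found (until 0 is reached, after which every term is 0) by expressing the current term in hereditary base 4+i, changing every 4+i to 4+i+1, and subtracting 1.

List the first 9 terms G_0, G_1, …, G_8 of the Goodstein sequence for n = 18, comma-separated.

i=0: 18 = 4^2 + 2 (b=4); 4→5: 5^2 + 2 = 27; 27−1 = 26
i=1: 26 = 5^2 + 1 (b=5); 5→6: 6^2 + 1 = 37; 37−1 = 36
i=2: 36 = 6^2 (b=6); 6→7: 7^2 = 49; 49−1 = 48
i=3: 48 = 6·7 + 6 (b=7); 7→8: 6·8 + 6 = 54; 54−1 = 53
i=4: 53 = 6·8 + 5 (b=8); 8→9: 6·9 + 5 = 59; 59−1 = 58
i=5: 58 = 6·9 + 4 (b=9); 9→10: 6·10 + 4 = 64; 64−1 = 63
i=6: 63 = 6·10 + 3 (b=10); 10→11: 6·11 + 3 = 69; 69−1 = 68
i=7: 68 = 6·11 + 2 (b=11); 11→12: 6·12 + 2 = 74; 74−1 = 73

18, 26, 36, 48, 53, 58, 63, 68, 73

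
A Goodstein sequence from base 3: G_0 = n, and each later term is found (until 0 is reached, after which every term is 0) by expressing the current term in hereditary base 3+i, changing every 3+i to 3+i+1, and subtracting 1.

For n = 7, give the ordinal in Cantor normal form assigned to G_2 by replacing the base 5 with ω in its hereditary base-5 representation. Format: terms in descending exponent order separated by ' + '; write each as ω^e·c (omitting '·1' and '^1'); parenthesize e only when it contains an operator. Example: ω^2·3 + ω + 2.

7 —HB3→ 2·3 + 1 —bump→ 2·4 + 1 = 9 —(−1)→ 8
8 —HB4→ 2·4 —bump→ 2·5 = 10 —(−1)→ 9
9 —HB5→ 5 + 4 —bump→ 6 + 4 = 10 —(−1)→ 9

ω + 4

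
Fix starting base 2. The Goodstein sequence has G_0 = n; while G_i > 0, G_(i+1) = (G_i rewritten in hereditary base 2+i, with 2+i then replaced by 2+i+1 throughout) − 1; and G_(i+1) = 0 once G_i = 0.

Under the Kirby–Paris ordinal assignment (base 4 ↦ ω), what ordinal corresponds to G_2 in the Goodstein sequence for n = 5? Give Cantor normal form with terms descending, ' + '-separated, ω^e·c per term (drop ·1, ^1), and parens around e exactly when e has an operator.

ω^3·3 + ω^2·3 + ω·3 + 3

G_0 = 5. HB_2(5) = 2^2 + 1. Bump = 28. G_1 = 27.
G_1 = 27. HB_3(27) = 3^3. Bump = 256. G_2 = 255.
G_2 = 255. HB_4(255) = 3·4^3 + 3·4^2 + 3·4 + 3. Bump = 468. G_3 = 467.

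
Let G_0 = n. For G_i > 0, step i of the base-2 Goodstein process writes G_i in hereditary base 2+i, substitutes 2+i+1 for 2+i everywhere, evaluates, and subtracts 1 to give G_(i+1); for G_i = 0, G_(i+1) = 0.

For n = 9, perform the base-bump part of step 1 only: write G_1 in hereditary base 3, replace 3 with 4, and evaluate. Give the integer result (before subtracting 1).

1024

[0] 9 ≡ 2^(2 + 1) + 1 (base 2). Lift 3: 82. −1: 81.
[1] 81 ≡ 3^(3 + 1) (base 3). Lift 4: 1024. −1: 1023.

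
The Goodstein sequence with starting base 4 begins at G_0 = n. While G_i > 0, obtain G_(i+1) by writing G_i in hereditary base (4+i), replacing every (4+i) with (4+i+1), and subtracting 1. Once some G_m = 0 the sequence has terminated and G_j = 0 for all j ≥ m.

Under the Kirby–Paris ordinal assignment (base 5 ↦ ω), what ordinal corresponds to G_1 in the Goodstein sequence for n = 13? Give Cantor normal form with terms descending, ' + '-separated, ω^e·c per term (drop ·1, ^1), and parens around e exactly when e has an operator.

ω·3

[0] 13 ≡ 3·4 + 1 (base 4). Lift 5: 16. −1: 15.
[1] 15 ≡ 3·5 (base 5). Lift 6: 18. −1: 17.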